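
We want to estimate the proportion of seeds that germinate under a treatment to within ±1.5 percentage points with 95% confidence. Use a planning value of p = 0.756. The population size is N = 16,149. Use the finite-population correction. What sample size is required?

2636

For a proportion with margin E = 0.015 at 95% confidence, z = 1.960.
n = p̂(1−p̂)(z/E)² = 0.756 × 0.244 × (1.960/0.015)² = 3149.50 — call this n₀.
Finite-population correction with N = 16,149: n = n₀ / (1 + (n₀−1)/N) = 3149.50 / 1.195 = 2635.56
Round up: n = 2636.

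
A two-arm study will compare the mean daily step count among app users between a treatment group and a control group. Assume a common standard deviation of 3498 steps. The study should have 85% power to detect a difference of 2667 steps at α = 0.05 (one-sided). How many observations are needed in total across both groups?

For two equal groups, n per group = 2·((z_α + z_β)·σ/δ)².
z_α = 1.645; z_β = 1.036 (power 85%).
n = 2 × (2.681 × 3498 / 2667)² = 2 × 12.36 = 24.72
Round up: n = 25 per group.
Total across both groups: 2 × 25 = 50.

50 total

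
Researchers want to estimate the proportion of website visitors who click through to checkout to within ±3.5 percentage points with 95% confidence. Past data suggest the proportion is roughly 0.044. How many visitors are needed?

For a proportion with margin E = 0.035 at 95% confidence, z = 1.960.
n = p̂(1−p̂)(z/E)² = 0.044 × 0.956 × (1.960/0.035)² = 131.91
Round up: n = 132.

132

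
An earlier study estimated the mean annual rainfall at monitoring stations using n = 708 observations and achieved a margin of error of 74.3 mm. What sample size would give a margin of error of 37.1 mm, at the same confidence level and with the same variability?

n = 2840

Margin of error scales as 1/√n, so n₂ = n₁·(E₁/E₂)².
n₂ = 708 × (74.3/37.1)² = 708 × 4.011 = 2839.79
Round up: n₂ = 2840.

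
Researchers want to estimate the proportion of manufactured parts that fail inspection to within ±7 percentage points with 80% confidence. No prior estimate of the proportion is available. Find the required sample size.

84

For a proportion with margin E = 0.07 at 80% confidence, z = 1.282.
With no prior estimate, use p = 0.5, which maximizes p(1−p) at 0.25.
n = 0.25 × (z/E)² = 0.25 × (1.282/0.07)² = 83.85
Round up: n = 84.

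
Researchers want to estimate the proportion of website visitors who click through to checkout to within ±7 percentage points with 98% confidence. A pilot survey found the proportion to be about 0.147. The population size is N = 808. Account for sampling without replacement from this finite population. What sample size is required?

For a proportion with margin E = 0.07 at 98% confidence, z = 2.326.
n = p̂(1−p̂)(z/E)² = 0.147 × 0.853 × (2.326/0.07)² = 138.45 — call this n₀.
Finite-population correction with N = 808: n = n₀ / (1 + (n₀−1)/N) = 138.45 / 1.17 = 118.33
Round up: n = 119.

119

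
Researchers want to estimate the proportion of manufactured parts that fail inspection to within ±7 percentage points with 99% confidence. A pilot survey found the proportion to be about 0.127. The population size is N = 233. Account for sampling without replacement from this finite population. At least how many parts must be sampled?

For a proportion with margin E = 0.07 at 99% confidence, z = 2.576.
n = p̂(1−p̂)(z/E)² = 0.127 × 0.873 × (2.576/0.07)² = 150.15 — call this n₀.
Finite-population correction with N = 233: n = n₀ / (1 + (n₀−1)/N) = 150.15 / 1.64 = 91.55
Round up: n = 92.

92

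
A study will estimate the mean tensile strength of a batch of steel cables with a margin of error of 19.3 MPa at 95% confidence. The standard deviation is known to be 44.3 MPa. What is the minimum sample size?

For a mean, the margin of error is E = z·σ/√n, so n = (zσ/E)².
At 95% confidence, z = 1.960.
n = (1.960 × 44.3 / 19.3)² = 20.24
Round up: n = 21.

n = 21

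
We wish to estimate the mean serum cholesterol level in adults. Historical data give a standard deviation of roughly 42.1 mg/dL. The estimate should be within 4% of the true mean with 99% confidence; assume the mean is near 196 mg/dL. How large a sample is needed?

n = 192

For a mean, the margin of error is E = z·σ/√n, so n = (zσ/E)².
At 99% confidence, z = 2.576.
E = 4% of 196 = 7.84 mg/dL.
n = (2.576 × 42.1 / 7.84)² = 191.35
Round up: n = 192.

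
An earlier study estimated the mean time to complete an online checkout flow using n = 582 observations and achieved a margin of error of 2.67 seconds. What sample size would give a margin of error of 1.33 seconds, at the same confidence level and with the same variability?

Margin of error scales as 1/√n, so n₂ = n₁·(E₁/E₂)².
n₂ = 582 × (2.67/1.33)² = 582 × 4.03 = 2345.46
Round up: n₂ = 2346.

2346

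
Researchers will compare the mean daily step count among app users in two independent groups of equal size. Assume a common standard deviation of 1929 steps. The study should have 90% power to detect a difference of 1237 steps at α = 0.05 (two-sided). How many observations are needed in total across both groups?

104 total

For two equal groups, n per group = 2·((z_{α/2} + z_β)·σ/δ)².
z_{α/2} = 1.960; z_β = 1.282 (power 90%).
n = 2 × (3.242 × 1929 / 1237)² = 2 × 25.56 = 51.12
Round up: n = 52 per group.
Total across both groups: 2 × 52 = 104.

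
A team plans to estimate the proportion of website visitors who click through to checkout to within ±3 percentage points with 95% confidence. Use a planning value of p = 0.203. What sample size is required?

691

For a proportion with margin E = 0.03 at 95% confidence, z = 1.960.
n = p̂(1−p̂)(z/E)² = 0.203 × 0.797 × (1.960/0.03)² = 690.60
Round up: n = 691.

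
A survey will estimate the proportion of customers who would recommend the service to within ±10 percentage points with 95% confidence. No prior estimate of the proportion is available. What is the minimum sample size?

For a proportion with margin E = 0.1 at 95% confidence, z = 1.960.
With no prior estimate, use p = 0.5, which maximizes p(1−p) at 0.25.
n = 0.25 × (z/E)² = 0.25 × (1.960/0.1)² = 96.04
Round up: n = 97.

n = 97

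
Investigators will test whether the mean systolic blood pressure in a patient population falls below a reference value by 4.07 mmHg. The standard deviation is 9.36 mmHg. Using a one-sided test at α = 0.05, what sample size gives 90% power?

For a one-sample z-test, n = ((z_α + z_β)·σ/δ)².
z_α = 1.645 (one-sided α = 0.05); z_β = 1.282 (power 90% → β = 0.1).
n = (2.927 × 9.36 / 4.07)² = 45.31
Round up: n = 46.

n = 46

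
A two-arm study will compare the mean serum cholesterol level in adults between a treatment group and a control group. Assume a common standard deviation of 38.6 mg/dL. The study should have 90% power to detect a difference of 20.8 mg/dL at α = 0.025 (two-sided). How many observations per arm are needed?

For two equal groups, n per group = 2·((z_{α/2} + z_β)·σ/δ)².
z_{α/2} = 2.241; z_β = 1.282 (power 90%).
n = 2 × (3.523 × 38.6 / 20.8)² = 2 × 42.74 = 85.48
Round up: n = 86 per group.

86 per group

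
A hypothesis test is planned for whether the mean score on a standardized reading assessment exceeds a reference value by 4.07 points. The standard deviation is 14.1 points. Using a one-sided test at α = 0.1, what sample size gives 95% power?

For a one-sample z-test, n = ((z_α + z_β)·σ/δ)².
z_α = 1.282 (one-sided α = 0.1); z_β = 1.645 (power 95% → β = 0.05).
n = (2.927 × 14.1 / 4.07)² = 102.82
Round up: n = 103.

n = 103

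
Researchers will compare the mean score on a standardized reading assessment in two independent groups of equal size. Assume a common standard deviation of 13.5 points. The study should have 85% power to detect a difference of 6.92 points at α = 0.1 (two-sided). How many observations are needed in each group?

55 per group

For two equal groups, n per group = 2·((z_{α/2} + z_β)·σ/δ)².
z_{α/2} = 1.645; z_β = 1.036 (power 85%).
n = 2 × (2.681 × 13.5 / 6.92)² = 2 × 27.36 = 54.72
Round up: n = 55 per group.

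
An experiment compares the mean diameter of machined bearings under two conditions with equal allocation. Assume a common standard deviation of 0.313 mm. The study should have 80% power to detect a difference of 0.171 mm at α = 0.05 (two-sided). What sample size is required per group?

For two equal groups, n per group = 2·((z_{α/2} + z_β)·σ/δ)².
z_{α/2} = 1.960; z_β = 0.842 (power 80%).
n = 2 × (2.802 × 0.313 / 0.171)² = 2 × 26.30 = 52.60
Round up: n = 53 per group.

53 per group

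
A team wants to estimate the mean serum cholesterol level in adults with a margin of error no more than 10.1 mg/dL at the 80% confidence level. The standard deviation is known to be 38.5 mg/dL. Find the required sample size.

For a mean, the margin of error is E = z·σ/√n, so n = (zσ/E)².
At 80% confidence, z = 1.282.
n = (1.282 × 38.5 / 10.1)² = 23.88
Round up: n = 24.

n = 24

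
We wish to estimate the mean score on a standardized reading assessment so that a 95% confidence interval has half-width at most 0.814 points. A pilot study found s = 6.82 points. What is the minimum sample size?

270

For a mean, the margin of error is E = z·σ/√n, so n = (zσ/E)².
At 95% confidence, z = 1.960.
n = (1.960 × 6.82 / 0.814)² = 269.67
Round up: n = 270.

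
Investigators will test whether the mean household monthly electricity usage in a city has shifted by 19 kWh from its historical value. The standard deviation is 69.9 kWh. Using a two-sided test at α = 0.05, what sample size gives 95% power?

176

For a one-sample z-test, n = ((z_{α/2} + z_β)·σ/δ)².
z_{α/2} = 1.960 (two-sided α = 0.05); z_β = 1.645 (power 95% → β = 0.05).
n = (3.605 × 69.9 / 19)² = 175.90
Round up: n = 176.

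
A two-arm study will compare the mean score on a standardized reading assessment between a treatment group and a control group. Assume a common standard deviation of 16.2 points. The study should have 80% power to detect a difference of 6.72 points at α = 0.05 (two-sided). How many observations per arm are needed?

92 per group

For two equal groups, n per group = 2·((z_{α/2} + z_β)·σ/δ)².
z_{α/2} = 1.960; z_β = 0.842 (power 80%).
n = 2 × (2.802 × 16.2 / 6.72)² = 2 × 45.63 = 91.26
Round up: n = 92 per group.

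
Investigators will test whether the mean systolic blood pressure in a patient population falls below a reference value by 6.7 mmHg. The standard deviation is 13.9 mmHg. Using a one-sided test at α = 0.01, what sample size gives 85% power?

For a one-sample z-test, n = ((z_α + z_β)·σ/δ)².
z_α = 2.326 (one-sided α = 0.01); z_β = 1.036 (power 85% → β = 0.15).
n = (3.362 × 13.9 / 6.7)² = 48.65
Round up: n = 49.

49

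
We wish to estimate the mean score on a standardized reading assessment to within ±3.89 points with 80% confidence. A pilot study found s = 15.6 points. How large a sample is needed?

27

For a mean, the margin of error is E = z·σ/√n, so n = (zσ/E)².
At 80% confidence, z = 1.282.
n = (1.282 × 15.6 / 3.89)² = 26.43
Round up: n = 27.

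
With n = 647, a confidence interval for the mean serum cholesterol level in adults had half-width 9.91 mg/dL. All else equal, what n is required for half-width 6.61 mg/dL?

Margin of error scales as 1/√n, so n₂ = n₁·(E₁/E₂)².
n₂ = 647 × (9.91/6.61)² = 647 × 2.248 = 1454.46
Round up: n₂ = 1455.

1455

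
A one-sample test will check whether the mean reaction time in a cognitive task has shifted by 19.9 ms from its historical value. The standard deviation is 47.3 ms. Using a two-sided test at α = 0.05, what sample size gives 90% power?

For a one-sample z-test, n = ((z_{α/2} + z_β)·σ/δ)².
z_{α/2} = 1.960 (two-sided α = 0.05); z_β = 1.282 (power 90% → β = 0.1).
n = (3.242 × 47.3 / 19.9)² = 59.38
Round up: n = 60.

60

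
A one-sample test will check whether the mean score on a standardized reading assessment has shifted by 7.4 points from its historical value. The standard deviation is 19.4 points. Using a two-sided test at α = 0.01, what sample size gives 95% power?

For a one-sample z-test, n = ((z_{α/2} + z_β)·σ/δ)².
z_{α/2} = 2.576 (two-sided α = 0.01); z_β = 1.645 (power 95% → β = 0.05).
n = (4.221 × 19.4 / 7.4)² = 122.45
Round up: n = 123.

123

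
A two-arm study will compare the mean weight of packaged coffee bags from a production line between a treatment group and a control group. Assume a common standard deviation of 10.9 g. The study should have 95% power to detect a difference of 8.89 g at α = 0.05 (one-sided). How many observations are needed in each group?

For two equal groups, n per group = 2·((z_α + z_β)·σ/δ)².
z_α = 1.645; z_β = 1.645 (power 95%).
n = 2 × (3.290 × 10.9 / 8.89)² = 2 × 16.27 = 32.54
Round up: n = 33 per group.

33 per group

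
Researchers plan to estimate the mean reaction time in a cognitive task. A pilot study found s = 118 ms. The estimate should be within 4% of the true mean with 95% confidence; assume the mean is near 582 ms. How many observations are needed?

For a mean, the margin of error is E = z·σ/√n, so n = (zσ/E)².
At 95% confidence, z = 1.960.
E = 4% of 582 = 23.28 ms.
n = (1.960 × 118 / 23.28)² = 98.70
Round up: n = 99.

n = 99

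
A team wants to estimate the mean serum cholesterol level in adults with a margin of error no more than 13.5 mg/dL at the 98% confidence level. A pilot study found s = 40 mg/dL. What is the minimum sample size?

n = 48

For a mean, the margin of error is E = z·σ/√n, so n = (zσ/E)².
At 98% confidence, z = 2.326.
n = (2.326 × 40 / 13.5)² = 47.50
Round up: n = 48.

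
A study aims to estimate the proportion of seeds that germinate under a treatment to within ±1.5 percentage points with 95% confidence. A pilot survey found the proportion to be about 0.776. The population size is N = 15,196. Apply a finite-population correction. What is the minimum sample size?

2484

For a proportion with margin E = 0.015 at 95% confidence, z = 1.960.
n = p̂(1−p̂)(z/E)² = 0.776 × 0.224 × (1.960/0.015)² = 2967.83 — call this n₀.
Finite-population correction with N = 15,196: n = n₀ / (1 + (n₀−1)/N) = 2967.83 / 1.195 = 2483.54
Round up: n = 2484.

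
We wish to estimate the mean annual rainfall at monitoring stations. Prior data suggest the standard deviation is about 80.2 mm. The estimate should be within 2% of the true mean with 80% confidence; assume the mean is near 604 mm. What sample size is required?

73

For a mean, the margin of error is E = z·σ/√n, so n = (zσ/E)².
At 80% confidence, z = 1.282.
E = 2% of 604 = 12.08 mm.
n = (1.282 × 80.2 / 12.08)² = 72.44
Round up: n = 73.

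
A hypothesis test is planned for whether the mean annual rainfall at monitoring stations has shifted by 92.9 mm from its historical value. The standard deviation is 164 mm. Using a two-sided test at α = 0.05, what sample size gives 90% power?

33

For a one-sample z-test, n = ((z_{α/2} + z_β)·σ/δ)².
z_{α/2} = 1.960 (two-sided α = 0.05); z_β = 1.282 (power 90% → β = 0.1).
n = (3.242 × 164 / 92.9)² = 32.76
Round up: n = 33.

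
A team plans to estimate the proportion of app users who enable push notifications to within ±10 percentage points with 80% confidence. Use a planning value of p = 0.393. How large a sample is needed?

40

For a proportion with margin E = 0.1 at 80% confidence, z = 1.282.
n = p̂(1−p̂)(z/E)² = 0.393 × 0.607 × (1.282/0.1)² = 39.21
Round up: n = 40.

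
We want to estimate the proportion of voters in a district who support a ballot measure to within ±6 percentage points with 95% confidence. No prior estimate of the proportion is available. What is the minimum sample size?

267

For a proportion with margin E = 0.06 at 95% confidence, z = 1.960.
With no prior estimate, use p = 0.5, which maximizes p(1−p) at 0.25.
n = 0.25 × (z/E)² = 0.25 × (1.960/0.06)² = 266.78
Round up: n = 267.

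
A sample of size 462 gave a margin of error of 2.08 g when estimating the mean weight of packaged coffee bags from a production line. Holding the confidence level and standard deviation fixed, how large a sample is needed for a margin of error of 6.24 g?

Margin of error scales as 1/√n, so n₂ = n₁·(E₁/E₂)².
n₂ = 462 × (2.08/6.24)² = 462 × 0.1111 = 51.33
Round up: n₂ = 52.

52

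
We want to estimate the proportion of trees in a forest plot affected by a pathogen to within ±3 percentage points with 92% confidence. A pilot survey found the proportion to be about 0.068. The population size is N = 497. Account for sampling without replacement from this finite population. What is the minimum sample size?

For a proportion with margin E = 0.03 at 92% confidence, z = 1.751.
n = p̂(1−p̂)(z/E)² = 0.068 × 0.932 × (1.751/0.03)² = 215.90 — call this n₀.
Finite-population correction with N = 497: n = n₀ / (1 + (n₀−1)/N) = 215.90 / 1.432 = 150.77
Round up: n = 151.

151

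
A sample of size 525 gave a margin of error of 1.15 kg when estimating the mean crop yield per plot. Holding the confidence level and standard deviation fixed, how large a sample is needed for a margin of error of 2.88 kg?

84

Margin of error scales as 1/√n, so n₂ = n₁·(E₁/E₂)².
n₂ = 525 × (1.15/2.88)² = 525 × 0.1594 = 83.68
Round up: n₂ = 84.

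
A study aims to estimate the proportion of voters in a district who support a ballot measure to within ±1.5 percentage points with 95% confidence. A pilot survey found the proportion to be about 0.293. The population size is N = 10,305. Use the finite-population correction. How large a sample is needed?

2634

For a proportion with margin E = 0.015 at 95% confidence, z = 1.960.
n = p̂(1−p̂)(z/E)² = 0.293 × 0.707 × (1.960/0.015)² = 3536.85 — call this n₀.
Finite-population correction with N = 10,305: n = n₀ / (1 + (n₀−1)/N) = 3536.85 / 1.343 = 2633.54
Round up: n = 2634.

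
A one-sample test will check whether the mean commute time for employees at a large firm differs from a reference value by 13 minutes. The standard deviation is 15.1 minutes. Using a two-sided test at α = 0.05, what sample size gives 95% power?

For a one-sample z-test, n = ((z_{α/2} + z_β)·σ/δ)².
z_{α/2} = 1.960 (two-sided α = 0.05); z_β = 1.645 (power 95% → β = 0.05).
n = (3.605 × 15.1 / 13)² = 17.53
Round up: n = 18.

18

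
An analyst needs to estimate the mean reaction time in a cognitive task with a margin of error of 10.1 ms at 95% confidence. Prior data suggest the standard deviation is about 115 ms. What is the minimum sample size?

n = 499

For a mean, the margin of error is E = z·σ/√n, so n = (zσ/E)².
At 95% confidence, z = 1.960.
n = (1.960 × 115 / 10.1)² = 498.04
Round up: n = 499.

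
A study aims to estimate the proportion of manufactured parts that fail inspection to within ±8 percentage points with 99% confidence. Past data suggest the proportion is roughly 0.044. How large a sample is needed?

For a proportion with margin E = 0.08 at 99% confidence, z = 2.576.
n = p̂(1−p̂)(z/E)² = 0.044 × 0.956 × (2.576/0.08)² = 43.61
Round up: n = 44.

n = 44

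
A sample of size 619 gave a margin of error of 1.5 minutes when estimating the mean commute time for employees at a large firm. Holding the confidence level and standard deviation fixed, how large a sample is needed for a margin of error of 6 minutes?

Margin of error scales as 1/√n, so n₂ = n₁·(E₁/E₂)².
n₂ = 619 × (1.5/6)² = 619 × 0.0625 = 38.69
Round up: n₂ = 39.

39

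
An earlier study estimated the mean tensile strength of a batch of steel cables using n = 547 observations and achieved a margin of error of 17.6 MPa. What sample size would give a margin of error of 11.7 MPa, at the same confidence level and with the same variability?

1238

Margin of error scales as 1/√n, so n₂ = n₁·(E₁/E₂)².
n₂ = 547 × (17.6/11.7)² = 547 × 2.263 = 1237.86
Round up: n₂ = 1238.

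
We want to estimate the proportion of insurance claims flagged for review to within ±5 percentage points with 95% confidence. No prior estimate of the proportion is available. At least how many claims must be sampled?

n = 385

For a proportion with margin E = 0.05 at 95% confidence, z = 1.960.
With no prior estimate, use p = 0.5, which maximizes p(1−p) at 0.25.
n = 0.25 × (z/E)² = 0.25 × (1.960/0.05)² = 384.16
Round up: n = 385.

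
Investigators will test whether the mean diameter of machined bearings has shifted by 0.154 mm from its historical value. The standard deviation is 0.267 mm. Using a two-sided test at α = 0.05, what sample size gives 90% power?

For a one-sample z-test, n = ((z_{α/2} + z_β)·σ/δ)².
z_{α/2} = 1.960 (two-sided α = 0.05); z_β = 1.282 (power 90% → β = 0.1).
n = (3.242 × 0.267 / 0.154)² = 31.59
Round up: n = 32.

32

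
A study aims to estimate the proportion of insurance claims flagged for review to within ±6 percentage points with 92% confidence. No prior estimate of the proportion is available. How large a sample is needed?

For a proportion with margin E = 0.06 at 92% confidence, z = 1.751.
With no prior estimate, use p = 0.5, which maximizes p(1−p) at 0.25.
n = 0.25 × (z/E)² = 0.25 × (1.751/0.06)² = 212.92
Round up: n = 213.

213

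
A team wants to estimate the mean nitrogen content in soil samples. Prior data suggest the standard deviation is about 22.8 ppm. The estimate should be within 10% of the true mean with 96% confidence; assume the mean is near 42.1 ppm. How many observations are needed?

For a mean, the margin of error is E = z·σ/√n, so n = (zσ/E)².
At 96% confidence, z = 2.054.
E = 10% of 42.1 = 4.21 ppm.
n = (2.054 × 22.8 / 4.21)² = 123.74
Round up: n = 124.

124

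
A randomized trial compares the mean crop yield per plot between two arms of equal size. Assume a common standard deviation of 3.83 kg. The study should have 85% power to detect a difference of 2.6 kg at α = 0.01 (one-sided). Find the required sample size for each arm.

50 per group

For two equal groups, n per group = 2·((z_α + z_β)·σ/δ)².
z_α = 2.326; z_β = 1.036 (power 85%).
n = 2 × (3.362 × 3.83 / 2.6)² = 2 × 24.53 = 49.06
Round up: n = 50 per group.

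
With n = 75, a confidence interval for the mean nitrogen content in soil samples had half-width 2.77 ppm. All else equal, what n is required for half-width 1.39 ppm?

298

Margin of error scales as 1/√n, so n₂ = n₁·(E₁/E₂)².
n₂ = 75 × (2.77/1.39)² = 75 × 3.971 = 297.82
Round up: n₂ = 298.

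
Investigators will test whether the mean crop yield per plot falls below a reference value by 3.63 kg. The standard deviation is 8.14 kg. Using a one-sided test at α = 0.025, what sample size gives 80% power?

For a one-sample z-test, n = ((z_α + z_β)·σ/δ)².
z_α = 1.960 (one-sided α = 0.025); z_β = 0.842 (power 80% → β = 0.2).
n = (2.802 × 8.14 / 3.63)² = 39.48
Round up: n = 40.

40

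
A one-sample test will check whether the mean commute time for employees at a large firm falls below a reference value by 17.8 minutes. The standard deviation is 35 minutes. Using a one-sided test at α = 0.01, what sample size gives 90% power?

For a one-sample z-test, n = ((z_α + z_β)·σ/δ)².
z_α = 2.326 (one-sided α = 0.01); z_β = 1.282 (power 90% → β = 0.1).
n = (3.608 × 35 / 17.8)² = 50.33
Round up: n = 51.

n = 51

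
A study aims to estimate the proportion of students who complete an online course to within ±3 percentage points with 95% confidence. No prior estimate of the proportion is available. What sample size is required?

For a proportion with margin E = 0.03 at 95% confidence, z = 1.960.
With no prior estimate, use p = 0.5, which maximizes p(1−p) at 0.25.
n = 0.25 × (z/E)² = 0.25 × (1.960/0.03)² = 1067.11
Round up: n = 1068.

1068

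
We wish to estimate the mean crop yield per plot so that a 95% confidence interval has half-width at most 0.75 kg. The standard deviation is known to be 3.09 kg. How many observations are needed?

66

For a mean, the margin of error is E = z·σ/√n, so n = (zσ/E)².
At 95% confidence, z = 1.960.
n = (1.960 × 3.09 / 0.75)² = 65.21
Round up: n = 66.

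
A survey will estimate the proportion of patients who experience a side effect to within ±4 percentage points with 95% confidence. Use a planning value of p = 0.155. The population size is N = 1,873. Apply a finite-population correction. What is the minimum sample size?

For a proportion with margin E = 0.04 at 95% confidence, z = 1.960.
n = p̂(1−p̂)(z/E)² = 0.155 × 0.845 × (1.960/0.04)² = 314.47 — call this n₀.
Finite-population correction with N = 1,873: n = n₀ / (1 + (n₀−1)/N) = 314.47 / 1.167 = 269.47
Round up: n = 270.

270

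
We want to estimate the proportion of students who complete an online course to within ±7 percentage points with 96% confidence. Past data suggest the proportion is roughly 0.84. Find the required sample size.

For a proportion with margin E = 0.07 at 96% confidence, z = 2.054.
n = p̂(1−p̂)(z/E)² = 0.84 × 0.16 × (2.054/0.07)² = 115.72
Round up: n = 116.

116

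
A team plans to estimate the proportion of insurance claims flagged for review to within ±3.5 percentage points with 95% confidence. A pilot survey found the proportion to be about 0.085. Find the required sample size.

244

For a proportion with margin E = 0.035 at 95% confidence, z = 1.960.
n = p̂(1−p̂)(z/E)² = 0.085 × 0.915 × (1.960/0.035)² = 243.90
Round up: n = 244.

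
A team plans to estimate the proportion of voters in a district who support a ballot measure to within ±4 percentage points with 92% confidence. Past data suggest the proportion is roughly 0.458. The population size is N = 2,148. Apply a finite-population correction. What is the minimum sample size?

390

For a proportion with margin E = 0.04 at 92% confidence, z = 1.751.
n = p̂(1−p̂)(z/E)² = 0.458 × 0.542 × (1.751/0.04)² = 475.68 — call this n₀.
Finite-population correction with N = 2,148: n = n₀ / (1 + (n₀−1)/N) = 475.68 / 1.221 = 389.58
Round up: n = 390.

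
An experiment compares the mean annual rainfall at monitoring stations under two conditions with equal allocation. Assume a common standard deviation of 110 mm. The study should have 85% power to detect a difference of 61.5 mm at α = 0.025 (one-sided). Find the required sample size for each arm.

58 per group

For two equal groups, n per group = 2·((z_α + z_β)·σ/δ)².
z_α = 1.960; z_β = 1.036 (power 85%).
n = 2 × (2.996 × 110 / 61.5)² = 2 × 28.72 = 57.44
Round up: n = 58 per group.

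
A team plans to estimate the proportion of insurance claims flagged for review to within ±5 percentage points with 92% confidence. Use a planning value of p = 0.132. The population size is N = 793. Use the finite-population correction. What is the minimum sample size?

For a proportion with margin E = 0.05 at 92% confidence, z = 1.751.
n = p̂(1−p̂)(z/E)² = 0.132 × 0.868 × (1.751/0.05)² = 140.52 — call this n₀.
Finite-population correction with N = 793: n = n₀ / (1 + (n₀−1)/N) = 140.52 / 1.176 = 119.49
Round up: n = 120.

n = 120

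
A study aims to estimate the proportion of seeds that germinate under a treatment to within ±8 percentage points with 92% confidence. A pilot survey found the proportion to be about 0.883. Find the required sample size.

50

For a proportion with margin E = 0.08 at 92% confidence, z = 1.751.
n = p̂(1−p̂)(z/E)² = 0.883 × 0.117 × (1.751/0.08)² = 49.49
Round up: n = 50.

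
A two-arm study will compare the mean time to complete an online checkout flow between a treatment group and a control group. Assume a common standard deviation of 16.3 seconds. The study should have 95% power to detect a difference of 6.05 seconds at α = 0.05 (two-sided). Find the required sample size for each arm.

For two equal groups, n per group = 2·((z_{α/2} + z_β)·σ/δ)².
z_{α/2} = 1.960; z_β = 1.645 (power 95%).
n = 2 × (3.605 × 16.3 / 6.05)² = 2 × 94.34 = 188.68
Round up: n = 189 per group.

189 per group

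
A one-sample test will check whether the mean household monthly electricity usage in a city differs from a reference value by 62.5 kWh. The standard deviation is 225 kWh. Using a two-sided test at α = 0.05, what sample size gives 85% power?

n = 117

For a one-sample z-test, n = ((z_{α/2} + z_β)·σ/δ)².
z_{α/2} = 1.960 (two-sided α = 0.05); z_β = 1.036 (power 85% → β = 0.15).
n = (2.996 × 225 / 62.5)² = 116.33
Round up: n = 117.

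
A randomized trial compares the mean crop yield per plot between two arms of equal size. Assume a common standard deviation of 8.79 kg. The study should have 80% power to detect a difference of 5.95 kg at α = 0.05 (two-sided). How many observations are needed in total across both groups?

For two equal groups, n per group = 2·((z_{α/2} + z_β)·σ/δ)².
z_{α/2} = 1.960; z_β = 0.842 (power 80%).
n = 2 × (2.802 × 8.79 / 5.95)² = 2 × 17.13 = 34.26
Round up: n = 35 per group.
Total across both groups: 2 × 35 = 70.

70 total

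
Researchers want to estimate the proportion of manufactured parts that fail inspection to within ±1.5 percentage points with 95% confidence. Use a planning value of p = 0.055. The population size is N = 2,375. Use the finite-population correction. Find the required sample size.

For a proportion with margin E = 0.015 at 95% confidence, z = 1.960.
n = p̂(1−p̂)(z/E)² = 0.055 × 0.945 × (1.960/0.015)² = 887.41 — call this n₀.
Finite-population correction with N = 2,375: n = n₀ / (1 + (n₀−1)/N) = 887.41 / 1.373 = 646.33
Round up: n = 647.

n = 647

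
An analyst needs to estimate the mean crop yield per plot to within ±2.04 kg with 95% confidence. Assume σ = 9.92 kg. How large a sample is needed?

91

For a mean, the margin of error is E = z·σ/√n, so n = (zσ/E)².
At 95% confidence, z = 1.960.
n = (1.960 × 9.92 / 2.04)² = 90.84
Round up: n = 91.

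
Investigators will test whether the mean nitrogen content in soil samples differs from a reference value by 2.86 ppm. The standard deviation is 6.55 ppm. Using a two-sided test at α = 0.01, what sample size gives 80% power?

62

For a one-sample z-test, n = ((z_{α/2} + z_β)·σ/δ)².
z_{α/2} = 2.576 (two-sided α = 0.01); z_β = 0.842 (power 80% → β = 0.2).
n = (3.418 × 6.55 / 2.86)² = 61.28
Round up: n = 62.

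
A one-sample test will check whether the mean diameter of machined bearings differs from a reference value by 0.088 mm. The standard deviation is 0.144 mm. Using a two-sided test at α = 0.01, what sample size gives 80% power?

For a one-sample z-test, n = ((z_{α/2} + z_β)·σ/δ)².
z_{α/2} = 2.576 (two-sided α = 0.01); z_β = 0.842 (power 80% → β = 0.2).
n = (3.418 × 0.144 / 0.088)² = 31.28
Round up: n = 32.

n = 32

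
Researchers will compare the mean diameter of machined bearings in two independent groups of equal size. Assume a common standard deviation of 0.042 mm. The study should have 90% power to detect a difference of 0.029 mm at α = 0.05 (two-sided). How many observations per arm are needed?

45 per group

For two equal groups, n per group = 2·((z_{α/2} + z_β)·σ/δ)².
z_{α/2} = 1.960; z_β = 1.282 (power 90%).
n = 2 × (3.242 × 0.042 / 0.029)² = 2 × 22.05 = 44.10
Round up: n = 45 per group.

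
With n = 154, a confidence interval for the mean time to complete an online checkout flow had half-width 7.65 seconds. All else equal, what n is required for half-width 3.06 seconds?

963

Margin of error scales as 1/√n, so n₂ = n₁·(E₁/E₂)².
n₂ = 154 × (7.65/3.06)² = 154 × 6.25 = 962.50
Round up: n₂ = 963.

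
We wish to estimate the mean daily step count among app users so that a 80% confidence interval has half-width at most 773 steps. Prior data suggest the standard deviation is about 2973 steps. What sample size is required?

25

For a mean, the margin of error is E = z·σ/√n, so n = (zσ/E)².
At 80% confidence, z = 1.282.
n = (1.282 × 2973 / 773)² = 24.31
Round up: n = 25.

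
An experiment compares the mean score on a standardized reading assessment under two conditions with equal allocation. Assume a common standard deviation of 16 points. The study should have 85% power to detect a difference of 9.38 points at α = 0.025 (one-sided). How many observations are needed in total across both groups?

106 total

For two equal groups, n per group = 2·((z_α + z_β)·σ/δ)².
z_α = 1.960; z_β = 1.036 (power 85%).
n = 2 × (2.996 × 16 / 9.38)² = 2 × 26.12 = 52.24
Round up: n = 53 per group.
Total across both groups: 2 × 53 = 106.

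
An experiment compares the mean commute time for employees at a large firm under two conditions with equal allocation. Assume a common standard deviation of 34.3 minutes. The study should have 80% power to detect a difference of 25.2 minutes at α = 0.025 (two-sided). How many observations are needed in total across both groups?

72 total

For two equal groups, n per group = 2·((z_{α/2} + z_β)·σ/δ)².
z_{α/2} = 2.241; z_β = 0.842 (power 80%).
n = 2 × (3.083 × 34.3 / 25.2)² = 2 × 17.61 = 35.22
Round up: n = 36 per group.
Total across both groups: 2 × 36 = 72.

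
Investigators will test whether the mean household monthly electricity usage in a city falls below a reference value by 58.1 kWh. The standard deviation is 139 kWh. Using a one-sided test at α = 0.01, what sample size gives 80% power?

For a one-sample z-test, n = ((z_α + z_β)·σ/δ)².
z_α = 2.326 (one-sided α = 0.01); z_β = 0.842 (power 80% → β = 0.2).
n = (3.168 × 139 / 58.1)² = 57.44
Round up: n = 58.

n = 58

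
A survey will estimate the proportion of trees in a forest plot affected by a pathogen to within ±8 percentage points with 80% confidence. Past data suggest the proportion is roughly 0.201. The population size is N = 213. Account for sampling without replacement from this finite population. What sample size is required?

n = 35

For a proportion with margin E = 0.08 at 80% confidence, z = 1.282.
n = p̂(1−p̂)(z/E)² = 0.201 × 0.799 × (1.282/0.08)² = 41.24 — call this n₀.
Finite-population correction with N = 213: n = n₀ / (1 + (n₀−1)/N) = 41.24 / 1.189 = 34.68
Round up: n = 35.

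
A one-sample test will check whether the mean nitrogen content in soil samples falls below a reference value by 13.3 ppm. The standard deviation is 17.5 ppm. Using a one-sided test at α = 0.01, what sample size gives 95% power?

28

For a one-sample z-test, n = ((z_α + z_β)·σ/δ)².
z_α = 2.326 (one-sided α = 0.01); z_β = 1.645 (power 95% → β = 0.05).
n = (3.971 × 17.5 / 13.3)² = 27.30
Round up: n = 28.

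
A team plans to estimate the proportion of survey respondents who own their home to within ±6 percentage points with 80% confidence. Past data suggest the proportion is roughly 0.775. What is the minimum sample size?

For a proportion with margin E = 0.06 at 80% confidence, z = 1.282.
n = p̂(1−p̂)(z/E)² = 0.775 × 0.225 × (1.282/0.06)² = 79.61
Round up: n = 80.

n = 80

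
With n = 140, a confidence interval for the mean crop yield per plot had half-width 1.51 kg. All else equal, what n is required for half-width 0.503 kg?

1262

Margin of error scales as 1/√n, so n₂ = n₁·(E₁/E₂)².
n₂ = 140 × (1.51/0.503)² = 140 × 9.012 = 1261.68
Round up: n₂ = 1262.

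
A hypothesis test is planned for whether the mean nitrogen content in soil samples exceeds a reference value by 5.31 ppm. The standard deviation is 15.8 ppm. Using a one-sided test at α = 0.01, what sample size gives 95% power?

140

For a one-sample z-test, n = ((z_α + z_β)·σ/δ)².
z_α = 2.326 (one-sided α = 0.01); z_β = 1.645 (power 95% → β = 0.05).
n = (3.971 × 15.8 / 5.31)² = 139.61
Round up: n = 140.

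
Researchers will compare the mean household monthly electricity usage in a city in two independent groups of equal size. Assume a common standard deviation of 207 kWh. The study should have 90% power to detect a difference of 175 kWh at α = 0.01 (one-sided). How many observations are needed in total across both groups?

For two equal groups, n per group = 2·((z_α + z_β)·σ/δ)².
z_α = 2.326; z_β = 1.282 (power 90%).
n = 2 × (3.608 × 207 / 175)² = 2 × 18.21 = 36.42
Round up: n = 37 per group.
Total across both groups: 2 × 37 = 74.

74 total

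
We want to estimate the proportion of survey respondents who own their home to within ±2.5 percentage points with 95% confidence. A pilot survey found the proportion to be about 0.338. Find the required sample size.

For a proportion with margin E = 0.025 at 95% confidence, z = 1.960.
n = p̂(1−p̂)(z/E)² = 0.338 × 0.662 × (1.960/0.025)² = 1375.33
Round up: n = 1376.

1376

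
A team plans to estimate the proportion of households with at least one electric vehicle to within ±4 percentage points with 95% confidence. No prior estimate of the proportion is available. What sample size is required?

For a proportion with margin E = 0.04 at 95% confidence, z = 1.960.
With no prior estimate, use p = 0.5, which maximizes p(1−p) at 0.25.
n = 0.25 × (z/E)² = 0.25 × (1.960/0.04)² = 600.25
Round up: n = 601.

601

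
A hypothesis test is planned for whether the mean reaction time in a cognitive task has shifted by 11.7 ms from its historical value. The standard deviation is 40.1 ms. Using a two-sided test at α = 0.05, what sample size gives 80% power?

93

For a one-sample z-test, n = ((z_{α/2} + z_β)·σ/δ)².
z_{α/2} = 1.960 (two-sided α = 0.05); z_β = 0.842 (power 80% → β = 0.2).
n = (2.802 × 40.1 / 11.7)² = 92.23
Round up: n = 93.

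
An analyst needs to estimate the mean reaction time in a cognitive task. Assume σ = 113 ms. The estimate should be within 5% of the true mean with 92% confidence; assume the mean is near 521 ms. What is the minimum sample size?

58

For a mean, the margin of error is E = z·σ/√n, so n = (zσ/E)².
At 92% confidence, z = 1.751.
E = 5% of 521 = 26.05 ms.
n = (1.751 × 113 / 26.05)² = 57.69
Round up: n = 58.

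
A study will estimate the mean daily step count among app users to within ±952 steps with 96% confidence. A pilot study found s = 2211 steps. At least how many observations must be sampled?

23

For a mean, the margin of error is E = z·σ/√n, so n = (zσ/E)².
At 96% confidence, z = 2.054.
n = (2.054 × 2211 / 952)² = 22.76
Round up: n = 23.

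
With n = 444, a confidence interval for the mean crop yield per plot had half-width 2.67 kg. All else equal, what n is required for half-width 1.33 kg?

1790

Margin of error scales as 1/√n, so n₂ = n₁·(E₁/E₂)².
n₂ = 444 × (2.67/1.33)² = 444 × 4.03 = 1789.32
Round up: n₂ = 1790.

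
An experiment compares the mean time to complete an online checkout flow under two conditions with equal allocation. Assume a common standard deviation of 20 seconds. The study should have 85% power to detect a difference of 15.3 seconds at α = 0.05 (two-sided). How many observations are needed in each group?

For two equal groups, n per group = 2·((z_{α/2} + z_β)·σ/δ)².
z_{α/2} = 1.960; z_β = 1.036 (power 85%).
n = 2 × (2.996 × 20 / 15.3)² = 2 × 15.34 = 30.68
Round up: n = 31 per group.

31 per group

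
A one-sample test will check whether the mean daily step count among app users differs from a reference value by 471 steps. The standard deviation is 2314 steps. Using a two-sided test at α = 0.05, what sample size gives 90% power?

For a one-sample z-test, n = ((z_{α/2} + z_β)·σ/δ)².
z_{α/2} = 1.960 (two-sided α = 0.05); z_β = 1.282 (power 90% → β = 0.1).
n = (3.242 × 2314 / 471)² = 253.69
Round up: n = 254.

254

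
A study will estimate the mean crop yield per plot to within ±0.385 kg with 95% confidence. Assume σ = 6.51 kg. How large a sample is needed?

For a mean, the margin of error is E = z·σ/√n, so n = (zσ/E)².
At 95% confidence, z = 1.960.
n = (1.960 × 6.51 / 0.385)² = 1098.38
Round up: n = 1099.

1099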